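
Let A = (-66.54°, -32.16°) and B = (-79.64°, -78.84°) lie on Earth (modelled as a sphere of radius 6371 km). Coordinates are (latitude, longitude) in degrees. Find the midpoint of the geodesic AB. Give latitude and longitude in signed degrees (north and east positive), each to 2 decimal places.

-74.21°, -46.24°

Central angle δ = 0.3127 rad. Interpolating on the sphere with fraction f = 0.5:
P = [sin((1−f)δ)·A + sin(fδ)·B] / sin δ = 0.5062·A + 0.5062·B in Cartesian coordinates,
giving P = (0.1882, -0.1966, -0.9623), i.e. latitude -74.21°, longitude -46.24°.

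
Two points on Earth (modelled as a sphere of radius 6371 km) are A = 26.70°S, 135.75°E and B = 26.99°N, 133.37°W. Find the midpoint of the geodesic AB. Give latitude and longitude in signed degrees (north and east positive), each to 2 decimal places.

0.21°, -178.88°

Central angle δ = 1.7887 rad. Interpolating on the sphere with fraction f = 0.5:
P = [sin((1−f)δ)·A + sin(fδ)·B] / sin δ = 0.7987·A + 0.7987·B in Cartesian coordinates,
giving P = (-0.9998, -0.0195, 0.0036), i.e. latitude 0.21°, longitude -178.88°.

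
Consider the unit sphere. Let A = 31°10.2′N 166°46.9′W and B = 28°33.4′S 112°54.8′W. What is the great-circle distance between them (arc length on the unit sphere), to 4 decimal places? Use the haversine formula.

1.3738

In radians: φ₁ = 0.5440, φ₂ = -0.4984, Δλ = 53.868° = 0.9402 rad.
Haversine: a = sin²(Δφ/2) + cos φ₁ cos φ₂ sin²(Δλ/2) = 0.2479 + (0.8556)(0.8783)(0.2052) = 0.40214.
Central angle c = 2·arcsin(√a) = 1.37380 rad.
On the unit sphere the arc length equals the central angle: 1.3738.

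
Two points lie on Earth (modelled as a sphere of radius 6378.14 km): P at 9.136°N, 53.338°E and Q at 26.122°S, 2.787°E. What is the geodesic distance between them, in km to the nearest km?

6728 km

With latitudes φ₁ = 9.136°, φ₂ = -26.122° and longitude difference Δλ = -50.551°:
cos c = sin φ₁ sin φ₂ + cos φ₁ cos φ₂ cos Δλ = (0.1588)(-0.4403) + (0.9873)(0.8979)(0.6354) = 0.49335,
so c = arccos(0.49335) = 1.05486 rad.
Distance = R·c = 6378.14 × 1.0549 ≈ 6728 km.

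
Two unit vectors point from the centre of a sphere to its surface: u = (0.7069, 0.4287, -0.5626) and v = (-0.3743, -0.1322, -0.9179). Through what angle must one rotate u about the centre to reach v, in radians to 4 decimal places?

1.3744 rad

u·v = 0.1951; |u| = 1.0000, |v| = 1.0001.
cos θ = (u·v)/(|u||v|) = 0.1951, so θ = 1.3744 rad.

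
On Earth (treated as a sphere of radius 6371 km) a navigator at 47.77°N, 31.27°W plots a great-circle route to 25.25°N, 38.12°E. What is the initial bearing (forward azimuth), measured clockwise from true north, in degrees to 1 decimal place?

With φ₁ = 0.8337, φ₂ = 0.4407, Δλ = 1.2111 rad, the forward-azimuth formula gives
θ = atan2( sin Δλ cos φ₂ , cos φ₁ sin φ₂ − sin φ₁ cos φ₂ cos Δλ ) = atan2(0.8466, 0.0510) = 86.56°.
So the initial bearing is 86.6°.

86.6°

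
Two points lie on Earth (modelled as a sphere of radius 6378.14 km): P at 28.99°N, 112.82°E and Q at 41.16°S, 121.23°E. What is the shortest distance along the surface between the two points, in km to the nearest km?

With latitudes φ₁ = 28.990°, φ₂ = -41.160° and longitude difference Δλ = 8.410°:
cos c = sin φ₁ sin φ₂ + cos φ₁ cos φ₂ cos Δλ = (0.4847)(-0.6582) + (0.8747)(0.7529)(0.9892) = 0.33248,
so c = arccos(0.33248) = 1.23187 rad.
Distance = R·c = 6378.14 × 1.2319 ≈ 7857 km.

7857 km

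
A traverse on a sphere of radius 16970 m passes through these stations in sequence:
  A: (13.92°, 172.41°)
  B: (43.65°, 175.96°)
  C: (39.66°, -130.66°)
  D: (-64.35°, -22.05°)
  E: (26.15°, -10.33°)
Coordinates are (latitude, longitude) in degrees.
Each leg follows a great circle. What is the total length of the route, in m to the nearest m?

Leg A→B: central angle 0.5216 rad, distance 8851.5 m.
Leg B→C: central angle 0.6875 rad, distance 11667.4 m.
Leg C→D: central angle 2.3209 rad, distance 39384.9 m.
Leg D→E: central angle 1.5876 rad, distance 26942.0 m.
Total: 8851.5 + 11667.4 + 39384.9 + 26942.0 ≈ 86846 m.

86846 m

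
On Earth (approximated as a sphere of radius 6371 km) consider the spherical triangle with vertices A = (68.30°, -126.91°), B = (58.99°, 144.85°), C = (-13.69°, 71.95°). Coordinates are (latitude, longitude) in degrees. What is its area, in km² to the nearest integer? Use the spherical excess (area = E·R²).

Side lengths (central angles): a = 1.6265, b = 2.1650, c = 0.6398 rad; semiperimeter s = 2.2157.
By l'Huilier's theorem, tan(E/4) = √[tan(s/2) tan((s−a)/2) tan((s−b)/2) tan((s−c)/2)], giving spherical excess E = 0.4951 rad.
Area = E·R² = 0.4951 × (6371)² ≈ 20096822 km².

20096822 km²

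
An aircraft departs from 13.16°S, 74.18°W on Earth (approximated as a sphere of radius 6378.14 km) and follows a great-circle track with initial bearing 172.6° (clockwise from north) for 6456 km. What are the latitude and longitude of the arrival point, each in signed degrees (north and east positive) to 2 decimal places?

-69.97°, -55.58°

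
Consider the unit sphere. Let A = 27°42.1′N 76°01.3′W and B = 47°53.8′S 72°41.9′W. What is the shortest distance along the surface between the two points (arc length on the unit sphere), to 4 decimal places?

1.3205

In radians: φ₁ = 0.4835, φ₂ = -0.8360, Δλ = 3.323° = 0.0580 rad.
Haversine: a = sin²(Δφ/2) + cos φ₁ cos φ₂ sin²(Δλ/2) = 0.3756 + (0.8854)(0.6705)(0.0008) = 0.37614.
Central angle c = 2·arcsin(√a) = 1.32047 rad.
On the unit sphere the arc length equals the central angle: 1.3205.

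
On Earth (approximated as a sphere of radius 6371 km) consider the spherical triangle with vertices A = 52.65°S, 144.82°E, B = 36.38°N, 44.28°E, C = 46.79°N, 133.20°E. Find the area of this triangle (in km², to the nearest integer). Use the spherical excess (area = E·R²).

Side lengths (central angles): a = 1.1122, b = 1.7442, c = 2.1662 rad; semiperimeter s = 2.5113.
By l'Huilier's theorem, tan(E/4) = √[tan(s/2) tan((s−a)/2) tan((s−b)/2) tan((s−c)/2)], giving spherical excess E = 1.6111 rad.
Area = E·R² = 1.6111 × (6371)² ≈ 65393782 km².

65393782 km²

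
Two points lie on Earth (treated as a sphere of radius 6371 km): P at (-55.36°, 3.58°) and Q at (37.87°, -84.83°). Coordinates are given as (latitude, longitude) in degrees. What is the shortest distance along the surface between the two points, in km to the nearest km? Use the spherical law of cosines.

With latitudes φ₁ = -55.360°, φ₂ = 37.870° and longitude difference Δλ = -88.410°:
cos c = sin φ₁ sin φ₂ + cos φ₁ cos φ₂ cos Δλ = (-0.8227)(0.6139) + (0.5684)(0.7894)(0.0277) = -0.49261,
so c = arccos(-0.49261) = 2.08588 rad.
Distance = R·c = 6371 × 2.0859 ≈ 13289 km.

13289 km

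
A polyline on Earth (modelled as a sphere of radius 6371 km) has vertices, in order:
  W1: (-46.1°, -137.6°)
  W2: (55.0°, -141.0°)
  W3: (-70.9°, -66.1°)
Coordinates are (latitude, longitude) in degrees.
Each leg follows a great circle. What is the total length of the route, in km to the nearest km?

26423 km

Leg W1→W2: central angle 1.7652 rad, distance 11246.4 km.
Leg W2→W3: central angle 2.3821 rad, distance 15176.2 km.
Total: 11246.4 + 15176.2 ≈ 26423 km.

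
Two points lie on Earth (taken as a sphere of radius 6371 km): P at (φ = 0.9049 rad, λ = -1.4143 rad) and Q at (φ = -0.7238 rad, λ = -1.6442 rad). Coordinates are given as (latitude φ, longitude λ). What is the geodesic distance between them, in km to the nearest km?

10454 km

In radians: φ₁ = 0.9049, φ₂ = -0.7238, Δλ = -13.172° = -0.2299 rad.
Haversine: a = sin²(Δφ/2) + cos φ₁ cos φ₂ sin²(Δλ/2) = 0.5289 + (0.6178)(0.7493)(0.0132) = 0.53503.
Central angle c = 2·arcsin(√a) = 1.64090 rad.
Distance = R·c = 6371 × 1.6409 ≈ 10454 km.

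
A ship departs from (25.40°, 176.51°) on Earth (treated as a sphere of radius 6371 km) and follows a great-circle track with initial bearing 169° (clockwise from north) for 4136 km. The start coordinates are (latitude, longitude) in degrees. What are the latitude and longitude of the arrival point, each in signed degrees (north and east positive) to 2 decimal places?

Angular distance δ = d/R = 4136/6371 = 0.64919 rad; initial bearing θ = 2.9496 rad.
sin φ₂ = sin φ₁ cos δ + cos φ₁ sin δ cos θ = (0.4289)(0.7966) + (0.9033)(0.6045)(-0.9816) = -0.1944, so φ₂ = -11.21°.
Δλ = atan2(sin θ sin δ cos φ₁, cos δ − sin φ₁ sin φ₂) = atan2(0.1042, 0.8800) = 6.753°.
λ₂ = 176.510° + 6.753° = 183.26° → -176.74° after wrapping to (−180°, 180°].

-11.21°, -176.74°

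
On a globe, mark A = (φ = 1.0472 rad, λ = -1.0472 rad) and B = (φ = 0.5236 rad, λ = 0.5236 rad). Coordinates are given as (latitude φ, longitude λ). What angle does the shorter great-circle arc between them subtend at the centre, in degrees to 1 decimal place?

With latitudes φ₁ = 60.000°, φ₂ = 30.000° and longitude difference Δλ = 90.000°:
cos c = sin φ₁ sin φ₂ + cos φ₁ cos φ₂ cos Δλ = (0.8660)(0.5000) + (0.5000)(0.8660)(-0.0000) = 0.43301,
so c = arccos(0.43301) = 1.12296 rad.
So the angular separation is 64.3°.

64.3°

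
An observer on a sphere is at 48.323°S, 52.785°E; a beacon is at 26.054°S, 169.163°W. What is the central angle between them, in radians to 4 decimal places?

1.6873 rad

With latitudes φ₁ = -48.323°, φ₂ = -26.054° and longitude difference Δλ = 138.052°:
cos c = sin φ₁ sin φ₂ + cos φ₁ cos φ₂ cos Δλ = (-0.7469)(-0.4392) + (0.6649)(0.8984)(-0.7438) = -0.11623,
so c = arccos(-0.11623) = 1.68729 rad.
So the angular separation is 1.6873 rad.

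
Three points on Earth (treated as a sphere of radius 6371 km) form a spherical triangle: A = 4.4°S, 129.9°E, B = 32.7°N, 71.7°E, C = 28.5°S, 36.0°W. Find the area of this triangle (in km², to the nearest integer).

111045568 km²

Side lengths (central angles): a = 2.0744, b = 2.5205, c = 1.1585 rad; semiperimeter s = 2.8767.
By l'Huilier's theorem, tan(E/4) = √[tan(s/2) tan((s−a)/2) tan((s−b)/2) tan((s−c)/2)], giving spherical excess E = 2.7358 rad.
Area = E·R² = 2.7358 × (6371)² ≈ 111045568 km².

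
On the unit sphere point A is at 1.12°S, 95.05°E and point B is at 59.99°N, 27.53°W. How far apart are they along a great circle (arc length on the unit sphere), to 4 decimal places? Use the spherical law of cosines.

1.8610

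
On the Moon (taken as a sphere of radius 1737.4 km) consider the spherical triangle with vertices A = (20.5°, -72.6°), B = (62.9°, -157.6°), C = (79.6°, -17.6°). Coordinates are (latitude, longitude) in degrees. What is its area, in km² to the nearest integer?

Side lengths (central angles): a = 0.6222, b = 1.1136, c = 1.2143 rad; semiperimeter s = 1.4751.
By l'Huilier's theorem, tan(E/4) = √[tan(s/2) tan((s−a)/2) tan((s−b)/2) tan((s−c)/2)], giving spherical excess E = 0.3965 rad.
Area = E·R² = 0.3965 × (1737.4)² ≈ 1196792 km².

1196792 km²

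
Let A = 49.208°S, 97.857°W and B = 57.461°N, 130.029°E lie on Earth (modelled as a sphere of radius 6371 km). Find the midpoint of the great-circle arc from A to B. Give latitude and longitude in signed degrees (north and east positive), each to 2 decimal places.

Central angle δ = 2.6340 rad. Interpolating on the sphere with fraction f = 0.5:
P = [sin((1−f)δ)·A + sin(fδ)·B] / sin δ = 1.9912·A + 1.9912·B in Cartesian coordinates,
giving P = (-0.8667, -0.4686, 0.1711), i.e. latitude 9.85°, longitude -151.60°.

9.85°, -151.60°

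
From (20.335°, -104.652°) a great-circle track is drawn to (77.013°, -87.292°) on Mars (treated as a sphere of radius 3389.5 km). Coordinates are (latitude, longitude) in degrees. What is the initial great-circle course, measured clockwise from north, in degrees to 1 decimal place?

4.6°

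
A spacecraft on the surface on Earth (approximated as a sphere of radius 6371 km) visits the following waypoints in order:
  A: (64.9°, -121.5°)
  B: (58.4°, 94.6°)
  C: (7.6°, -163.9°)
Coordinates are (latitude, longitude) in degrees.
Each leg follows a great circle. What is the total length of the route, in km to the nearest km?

15923 km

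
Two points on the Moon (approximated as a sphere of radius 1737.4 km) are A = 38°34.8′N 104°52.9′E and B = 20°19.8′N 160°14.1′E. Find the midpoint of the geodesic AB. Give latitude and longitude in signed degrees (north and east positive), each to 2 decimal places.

The central angle between A and B is δ = 0.8849 rad.
With f = 0.5, the slerp weights are sin((1−f)δ)/sin δ = 0.5533 and sin(fδ)/sin δ = 0.5533.
Weighted sum of the unit vectors: (0.5533)·(-0.2008,0.7555,0.6236) + (0.5533)·(-0.8825,0.3171,0.3474) = (-0.5993, 0.5934, 0.5372).
Converting back: φ = atan2(z, √(x²+y²)) = 32.50°, λ = atan2(y, x) = 135.28°.

32.50°, 135.28°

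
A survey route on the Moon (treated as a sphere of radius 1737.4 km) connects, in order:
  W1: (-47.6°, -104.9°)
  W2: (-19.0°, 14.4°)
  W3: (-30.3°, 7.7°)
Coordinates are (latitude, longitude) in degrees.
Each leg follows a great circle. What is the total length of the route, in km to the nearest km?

Leg W1→W2: central angle 1.6425 rad, distance 2853.6 km.
Leg W2→W3: central angle 0.2239 rad, distance 389.0 km.
Total: 2853.6 + 389.0 ≈ 3243 km.

3243 km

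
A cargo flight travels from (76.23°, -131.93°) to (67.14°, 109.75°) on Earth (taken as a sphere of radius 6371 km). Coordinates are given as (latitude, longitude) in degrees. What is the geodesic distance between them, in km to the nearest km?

In radians: φ₁ = 1.3305, φ₂ = 1.1718, Δλ = -118.320° = -2.0651 rad.
cos c = sin φ₁ sin φ₂ + cos φ₁ cos φ₂ cos Δλ = (0.9713)(0.9215) + (0.2380)(0.3885)(-0.4744) = 0.85111,
so c = arccos(0.85111) = 0.55271 rad.
Distance = R·c = 6371 × 0.5527 ≈ 3521 km.

3521 km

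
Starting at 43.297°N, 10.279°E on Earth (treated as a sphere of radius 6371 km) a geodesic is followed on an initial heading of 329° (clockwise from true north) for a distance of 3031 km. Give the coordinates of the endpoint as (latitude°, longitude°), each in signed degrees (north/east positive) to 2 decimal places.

Angular distance δ = d/R = 3031/6371 = 0.47575 rad; initial bearing θ = 5.7421 rad.
sin φ₂ = sin φ₁ cos δ + cos φ₁ sin δ cos θ = (0.6858)(0.8889) + (0.7278)(0.4580)(0.8572) = 0.8954, so φ₂ = 63.55°.
Δλ = atan2(sin θ sin δ cos φ₁, cos δ − sin φ₁ sin φ₂) = atan2(-0.1717, 0.2749) = -31.983°.
λ₂ = 10.279° − 31.983° = -21.70°.

63.55°, -21.70°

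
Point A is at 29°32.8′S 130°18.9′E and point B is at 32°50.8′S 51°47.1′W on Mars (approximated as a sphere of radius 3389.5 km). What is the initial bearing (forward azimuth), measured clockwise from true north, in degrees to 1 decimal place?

With φ₁ = -0.5157, φ₂ = -0.5733, Δλ = 3.1049 rad, the forward-azimuth formula gives
θ = atan2( sin Δλ cos φ₂ , cos φ₁ sin φ₂ − sin φ₁ cos φ₂ cos Δλ ) = atan2(0.0308, -0.8859) = 178.01°.
So the initial bearing is 178.0°.

178.0°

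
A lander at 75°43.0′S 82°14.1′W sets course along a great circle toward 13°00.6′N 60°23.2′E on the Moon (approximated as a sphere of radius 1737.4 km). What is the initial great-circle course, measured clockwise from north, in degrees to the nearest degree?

140°

Δλ = 142.622° = 2.4892 rad.
y = sin Δλ · cos φ₂ = (0.6071)(0.9743) = 0.5915
x = cos φ₁ sin φ₂ − sin φ₁ cos φ₂ cos Δλ = (0.2467)(0.2251) − (-0.9691)(0.9743)(-0.7946) = -0.6948
θ = atan2(y, x) = 139.59°, so the bearing is 140°.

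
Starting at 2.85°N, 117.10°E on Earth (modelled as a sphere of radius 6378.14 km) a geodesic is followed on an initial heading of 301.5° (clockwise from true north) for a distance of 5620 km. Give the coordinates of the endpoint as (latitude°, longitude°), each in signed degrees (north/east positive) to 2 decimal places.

25.74°, 70.20°

Angular distance δ = d/R = 5620/6378.14 = 0.88113 rad; initial bearing θ = 5.2622 rad.
sin φ₂ = sin φ₁ cos δ + cos φ₁ sin δ cos θ = (0.0497)(0.6363) + (0.9988)(0.7715)(0.5225) = 0.4342, so φ₂ = 25.74°.
Δλ = atan2(sin θ sin δ cos φ₁, cos δ − sin φ₁ sin φ₂) = atan2(-0.6570, 0.6147) = -46.904°.
λ₂ = 117.100° − 46.904° = 70.20°.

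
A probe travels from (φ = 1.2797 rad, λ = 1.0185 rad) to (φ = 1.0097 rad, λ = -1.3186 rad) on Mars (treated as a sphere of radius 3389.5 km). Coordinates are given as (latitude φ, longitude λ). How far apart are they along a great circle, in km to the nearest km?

With latitudes φ₁ = 73.321°, φ₂ = 57.852° and longitude difference Δλ = -133.906°:
Haversine: a = sin²(Δφ/2) + cos φ₁ cos φ₂ sin²(Δλ/2) = 0.0181 + (0.2870)(0.5321)(0.8467) = 0.14743.
Central angle c = 2·arcsin(√a) = 0.78817 rad.
Distance = R·c = 3389.5 × 0.7882 ≈ 2671 km.

2671 km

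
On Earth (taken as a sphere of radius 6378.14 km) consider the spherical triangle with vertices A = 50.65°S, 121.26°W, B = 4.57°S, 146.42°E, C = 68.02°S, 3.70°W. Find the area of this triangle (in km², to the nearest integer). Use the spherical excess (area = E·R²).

39991144 km²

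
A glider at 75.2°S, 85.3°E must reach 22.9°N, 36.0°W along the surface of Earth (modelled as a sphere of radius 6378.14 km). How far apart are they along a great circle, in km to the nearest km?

13347 km

With latitudes φ₁ = -75.200°, φ₂ = 22.900° and longitude difference Δλ = -121.300°:
cos c = sin φ₁ sin φ₂ + cos φ₁ cos φ₂ cos Δλ = (-0.9668)(0.3891) + (0.2554)(0.9212)(-0.5195) = -0.49846,
so c = arccos(-0.49846) = 2.09262 rad.
Distance = R·c = 6378.14 × 2.0926 ≈ 13347 km.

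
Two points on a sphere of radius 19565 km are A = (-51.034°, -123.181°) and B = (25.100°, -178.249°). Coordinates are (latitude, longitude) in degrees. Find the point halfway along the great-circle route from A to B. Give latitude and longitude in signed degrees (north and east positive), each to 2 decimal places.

The central angle between A and B is δ = 1.5745 rad.
With f = 0.5, the slerp weights are sin((1−f)δ)/sin δ = 0.7084 and sin(fδ)/sin δ = 0.7084.
Weighted sum of the unit vectors: (0.7084)·(-0.3442,-0.5263,-0.7775) + (0.7084)·(-0.9051,-0.0277,0.4242) = (-0.8851, -0.3925, -0.2503).
Converting back: φ = atan2(z, √(x²+y²)) = -14.50°, λ = atan2(y, x) = -156.09°.

-14.50°, -156.09°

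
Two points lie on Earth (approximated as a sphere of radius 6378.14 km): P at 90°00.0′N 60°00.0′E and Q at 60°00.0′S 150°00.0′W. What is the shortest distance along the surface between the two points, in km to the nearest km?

16698 km

With latitudes φ₁ = 90.000°, φ₂ = -60.000° and longitude difference Δλ = 150.000°:
cos c = sin φ₁ sin φ₂ + cos φ₁ cos φ₂ cos Δλ = (1.0000)(-0.8660) + (0.0000)(0.5000)(-0.8660) = -0.86603,
so c = arccos(-0.86603) = 2.61799 rad.
Distance = R·c = 6378.14 × 2.6180 ≈ 16698 km.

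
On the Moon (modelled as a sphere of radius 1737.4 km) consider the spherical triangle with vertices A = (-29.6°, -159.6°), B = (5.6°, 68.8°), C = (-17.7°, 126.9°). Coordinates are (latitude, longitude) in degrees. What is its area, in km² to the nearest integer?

Side lengths (central angles): a = 1.0800, b = 1.1751, c = 2.2430 rad; semiperimeter s = 2.2491.
By l'Huilier's theorem, tan(E/4) = √[tan(s/2) tan((s−a)/2) tan((s−b)/2) tan((s−c)/2)], giving spherical excess E = 0.1992 rad.
Area = E·R² = 0.1992 × (1737.4)² ≈ 601399 km².

601399 km²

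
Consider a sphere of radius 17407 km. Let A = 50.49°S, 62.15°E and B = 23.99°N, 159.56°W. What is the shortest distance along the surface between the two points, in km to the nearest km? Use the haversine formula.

42042 km

Let φ₁ = -0.8812 rad, φ₂ = 0.4187 rad, and Δλ = 2.4136 rad.
Haversine: a = sin²(Δφ/2) + cos φ₁ cos φ₂ sin²(Δλ/2) = 0.3662 + (0.6362)(0.9136)(0.8733) = 0.87380.
Central angle c = 2·arcsin(√a) = 2.41524 rad.
Distance = R·c = 17407 × 2.4152 ≈ 42042 km.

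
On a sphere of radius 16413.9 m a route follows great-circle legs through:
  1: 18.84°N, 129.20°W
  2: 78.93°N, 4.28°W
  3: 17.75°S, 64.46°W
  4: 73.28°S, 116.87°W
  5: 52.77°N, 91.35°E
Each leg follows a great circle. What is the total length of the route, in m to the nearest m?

114228 m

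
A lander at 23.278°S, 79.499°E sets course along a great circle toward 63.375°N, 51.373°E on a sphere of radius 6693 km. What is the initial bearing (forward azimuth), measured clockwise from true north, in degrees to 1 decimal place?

With φ₁ = -0.4063, φ₂ = 1.1061, Δλ = -0.4909 rad, the forward-azimuth formula gives
θ = atan2( sin Δλ cos φ₂ , cos φ₁ sin φ₂ − sin φ₁ cos φ₂ cos Δλ ) = atan2(-0.2113, 0.9774) = -12.20°.
Adding 360° brings this into [0°, 360°): 347.8°.

347.8°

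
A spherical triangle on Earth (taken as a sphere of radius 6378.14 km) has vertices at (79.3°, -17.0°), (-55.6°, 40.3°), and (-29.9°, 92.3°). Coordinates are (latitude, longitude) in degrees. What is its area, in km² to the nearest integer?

Side lengths (central angles): a = 0.7773, b = 2.1448, c = 2.4251 rad; semiperimeter s = 2.6736.
By l'Huilier's theorem, tan(E/4) = √[tan(s/2) tan((s−a)/2) tan((s−b)/2) tan((s−c)/2)], giving spherical excess E = 1.6731 rad.
Area = E·R² = 1.6731 × (6378.14)² ≈ 68061393 km².

68061393 km²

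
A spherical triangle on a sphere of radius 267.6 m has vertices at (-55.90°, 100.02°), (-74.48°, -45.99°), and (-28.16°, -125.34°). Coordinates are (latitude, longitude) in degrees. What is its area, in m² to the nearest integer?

Side lengths (central angles): a = 1.0491, b = 1.5273, c = 0.8319 rad; semiperimeter s = 1.7042.
By l'Huilier's theorem, tan(E/4) = √[tan(s/2) tan((s−a)/2) tan((s−b)/2) tan((s−c)/2)], giving spherical excess E = 0.5040 rad.
Area = E·R² = 0.5040 × (267.6)² ≈ 36094 m².

36094 m²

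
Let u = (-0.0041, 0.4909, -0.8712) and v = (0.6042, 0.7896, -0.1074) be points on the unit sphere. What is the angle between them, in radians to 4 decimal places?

u·v = 0.4787; |u| = 1.0000, |v| = 1.0000.
cos θ = (u·v)/(|u||v|) = 0.4787, so θ = 1.0716 rad.

1.0716 rad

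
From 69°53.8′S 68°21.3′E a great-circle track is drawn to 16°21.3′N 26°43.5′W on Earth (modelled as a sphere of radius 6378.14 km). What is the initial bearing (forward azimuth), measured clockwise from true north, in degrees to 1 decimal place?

271.0°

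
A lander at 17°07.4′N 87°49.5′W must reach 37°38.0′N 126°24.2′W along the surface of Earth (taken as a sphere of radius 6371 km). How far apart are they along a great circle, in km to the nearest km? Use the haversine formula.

4394 km

Let φ₁ = 0.2989 rad, φ₂ = 0.6568 rad, and Δλ = -0.6733 rad.
Haversine: a = sin²(Δφ/2) + cos φ₁ cos φ₂ sin²(Δλ/2) = 0.0317 + (0.9557)(0.7919)(0.1091) = 0.11428.
Central angle c = 2·arcsin(√a) = 0.68970 rad.
Distance = R·c = 6371 × 0.6897 ≈ 4394 km.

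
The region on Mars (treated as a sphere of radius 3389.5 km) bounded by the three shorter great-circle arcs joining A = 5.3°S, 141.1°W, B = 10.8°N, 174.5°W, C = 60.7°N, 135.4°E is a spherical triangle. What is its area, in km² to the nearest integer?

Side lengths (central angles): a = 1.0795, b = 1.5962, c = 0.6448 rad; semiperimeter s = 1.6602.
By l'Huilier's theorem, tan(E/4) = √[tan(s/2) tan((s−a)/2) tan((s−b)/2) tan((s−c)/2)], giving spherical excess E = 0.3047 rad.
Area = E·R² = 0.3047 × (3389.5)² ≈ 3500202 km².

3500202 km²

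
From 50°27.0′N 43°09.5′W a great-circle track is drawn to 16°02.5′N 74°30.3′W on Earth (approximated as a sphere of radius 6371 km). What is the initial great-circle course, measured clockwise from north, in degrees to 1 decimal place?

227.6°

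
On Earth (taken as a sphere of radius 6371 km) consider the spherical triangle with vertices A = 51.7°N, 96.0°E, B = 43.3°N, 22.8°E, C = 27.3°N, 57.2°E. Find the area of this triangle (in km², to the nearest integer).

7963902 km²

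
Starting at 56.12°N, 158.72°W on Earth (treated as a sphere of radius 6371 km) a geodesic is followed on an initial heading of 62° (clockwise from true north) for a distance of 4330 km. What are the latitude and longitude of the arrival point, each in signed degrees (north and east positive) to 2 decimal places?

Angular distance δ = d/R = 4330/6371 = 0.67964 rad; initial bearing θ = 1.0821 rad.
sin φ₂ = sin φ₁ cos δ + cos φ₁ sin δ cos θ = (0.8302)(0.7778) + (0.5575)(0.6285)(0.4695) = 0.8102, so φ₂ = 54.12°.
Δλ = atan2(sin θ sin δ cos φ₁, cos δ − sin φ₁ sin φ₂) = atan2(0.3094, 0.1051) = 71.228°.
λ₂ = -158.720° + 71.228° = -87.49°.

54.12°, -87.49°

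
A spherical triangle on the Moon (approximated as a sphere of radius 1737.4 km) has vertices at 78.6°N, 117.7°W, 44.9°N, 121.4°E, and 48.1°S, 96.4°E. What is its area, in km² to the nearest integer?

478110 km²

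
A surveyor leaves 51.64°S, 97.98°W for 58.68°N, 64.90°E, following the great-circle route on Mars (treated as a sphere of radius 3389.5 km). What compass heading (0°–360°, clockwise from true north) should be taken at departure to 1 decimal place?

47.4°

Δλ = 162.880° = 2.8428 rad.
y = sin Δλ · cos φ₂ = (0.2944)(0.5198) = 0.1530
x = cos φ₁ sin φ₂ − sin φ₁ cos φ₂ cos Δλ = (0.6206)(0.8543) − (-0.7841)(0.5198)(-0.9557) = 0.1406
θ = atan2(y, x) = 47.42°, so the bearing is 47.4°.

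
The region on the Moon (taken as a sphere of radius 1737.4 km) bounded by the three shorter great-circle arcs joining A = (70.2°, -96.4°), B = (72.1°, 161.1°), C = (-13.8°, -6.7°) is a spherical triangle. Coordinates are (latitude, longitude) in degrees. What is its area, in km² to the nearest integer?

1802184 km²

Side lengths (central angles): a = 2.1162, b = 1.7954, c = 0.5099 rad; semiperimeter s = 2.2107.
By l'Huilier's theorem, tan(E/4) = √[tan(s/2) tan((s−a)/2) tan((s−b)/2) tan((s−c)/2)], giving spherical excess E = 0.5970 rad.
Area = E·R² = 0.5970 × (1737.4)² ≈ 1802184 km².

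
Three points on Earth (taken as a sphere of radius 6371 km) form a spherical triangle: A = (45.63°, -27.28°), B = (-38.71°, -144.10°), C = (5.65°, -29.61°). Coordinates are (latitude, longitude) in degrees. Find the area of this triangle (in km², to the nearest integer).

46096902 km²

Side lengths (central angles): a = 1.9643, b = 0.6987, c = 2.3368 rad; semiperimeter s = 2.4999.
By l'Huilier's theorem, tan(E/4) = √[tan(s/2) tan((s−a)/2) tan((s−b)/2) tan((s−c)/2)], giving spherical excess E = 1.1357 rad.
Area = E·R² = 1.1357 × (6371)² ≈ 46096902 km².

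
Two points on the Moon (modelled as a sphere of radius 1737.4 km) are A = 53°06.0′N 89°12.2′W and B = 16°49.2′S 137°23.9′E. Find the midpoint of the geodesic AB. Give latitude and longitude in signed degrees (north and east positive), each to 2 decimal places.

36.18°, 176.09°

Central angle δ = 2.2476 rad. Interpolating on the sphere with fraction f = 0.5:
P = [sin((1−f)δ)·A + sin(fδ)·B] / sin δ = 1.1567·A + 1.1567·B in Cartesian coordinates,
giving P = (-0.8053, 0.0550, 0.5903), i.e. latitude 36.18°, longitude 176.09°.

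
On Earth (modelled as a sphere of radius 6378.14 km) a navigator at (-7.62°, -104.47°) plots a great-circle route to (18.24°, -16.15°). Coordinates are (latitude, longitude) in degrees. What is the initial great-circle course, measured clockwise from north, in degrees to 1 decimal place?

71.7°

Δλ = 88.320° = 1.5415 rad.
y = sin Δλ · cos φ₂ = (0.9996)(0.9498) = 0.9493
x = cos φ₁ sin φ₂ − sin φ₁ cos φ₂ cos Δλ = (0.9912)(0.3130) − (-0.1326)(0.9498)(0.0293) = 0.3139
θ = atan2(y, x) = 71.70°, so the bearing is 71.7°.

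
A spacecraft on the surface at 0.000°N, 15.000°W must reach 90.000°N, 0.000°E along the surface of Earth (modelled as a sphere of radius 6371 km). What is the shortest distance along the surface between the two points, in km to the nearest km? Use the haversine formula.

In radians: φ₁ = 0.0000, φ₂ = 1.5708, Δλ = 15.000° = 0.2618 rad.
Haversine: a = sin²(Δφ/2) + cos φ₁ cos φ₂ sin²(Δλ/2) = 0.5000 + (1.0000)(0.0000)(0.0170) = 0.50000.
Central angle c = 2·arcsin(√a) = 1.57080 rad.
Distance = R·c = 6371 × 1.5708 ≈ 10008 km.

10008 km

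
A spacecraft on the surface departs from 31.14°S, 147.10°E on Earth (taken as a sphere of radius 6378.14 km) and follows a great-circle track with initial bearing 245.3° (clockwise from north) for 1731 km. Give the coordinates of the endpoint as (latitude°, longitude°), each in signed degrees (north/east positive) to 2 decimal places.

Angular distance δ = d/R = 1731/6378.14 = 0.27140 rad; initial bearing θ = 4.2813 rad.
sin φ₂ = sin φ₁ cos δ + cos φ₁ sin δ cos θ = (-0.5171)(0.9634) + (0.8559)(0.2681)(-0.4179) = -0.5941, so φ₂ = -36.45°.
Δλ = atan2(sin θ sin δ cos φ₁, cos δ − sin φ₁ sin φ₂) = atan2(-0.2085, 0.6562) = -17.624°.
λ₂ = 147.100° − 17.624° = 129.48°.

-36.45°, 129.48°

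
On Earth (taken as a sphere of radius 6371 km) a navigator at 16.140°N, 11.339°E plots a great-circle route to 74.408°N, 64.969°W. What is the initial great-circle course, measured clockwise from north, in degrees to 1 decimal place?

343.9°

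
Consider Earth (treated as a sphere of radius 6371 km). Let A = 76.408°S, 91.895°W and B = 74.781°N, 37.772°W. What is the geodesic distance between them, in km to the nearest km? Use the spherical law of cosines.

In radians: φ₁ = -1.3336, φ₂ = 1.3052, Δλ = 54.123° = 0.9446 rad.
cos c = sin φ₁ sin φ₂ + cos φ₁ cos φ₂ cos Δλ = (-0.9720)(0.9649) + (0.2350)(0.2625)(0.5860) = -0.90175,
so c = arccos(-0.90175) = 2.69460 rad.
Distance = R·c = 6371 × 2.6946 ≈ 17167 km.

17167 km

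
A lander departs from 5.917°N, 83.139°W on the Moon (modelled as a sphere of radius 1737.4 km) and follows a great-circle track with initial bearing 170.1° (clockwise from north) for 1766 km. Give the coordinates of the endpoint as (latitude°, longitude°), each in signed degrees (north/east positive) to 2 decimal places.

Angular distance δ = d/R = 1766/1737.4 = 1.01646 rad; initial bearing θ = 2.9688 rad.
sin φ₂ = sin φ₁ cos δ + cos φ₁ sin δ cos θ = (0.1031)(0.5264) + (0.9947)(0.8503)(-0.9851) = -0.7789, so φ₂ = -51.16°.
Δλ = atan2(sin θ sin δ cos φ₁, cos δ − sin φ₁ sin φ₂) = atan2(0.1454, 0.6067) = 13.478°.
λ₂ = -83.139° + 13.478° = -69.66°.

-51.16°, -69.66°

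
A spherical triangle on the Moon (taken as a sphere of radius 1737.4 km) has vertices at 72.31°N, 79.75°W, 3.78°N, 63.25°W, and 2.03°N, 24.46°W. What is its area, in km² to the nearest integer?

1471233 km²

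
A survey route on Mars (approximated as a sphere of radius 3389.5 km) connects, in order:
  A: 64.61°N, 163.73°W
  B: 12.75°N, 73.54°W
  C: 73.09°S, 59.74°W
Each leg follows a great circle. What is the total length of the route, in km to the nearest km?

9755 km

Leg A→B: central angle 1.3715 rad, distance 4648.7 km.
Leg B→C: central angle 1.5064 rad, distance 5105.9 km.
Total: 4648.7 + 5105.9 ≈ 9755 km.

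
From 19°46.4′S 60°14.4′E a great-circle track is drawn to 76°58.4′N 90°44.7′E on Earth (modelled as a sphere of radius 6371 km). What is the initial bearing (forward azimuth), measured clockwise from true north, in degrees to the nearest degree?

Δλ = 30.505° = 0.5324 rad.
y = sin Δλ · cos φ₂ = (0.5076)(0.2254) = 0.1144
x = cos φ₁ sin φ₂ − sin φ₁ cos φ₂ cos Δλ = (0.9410)(0.9743) − (-0.3383)(0.2254)(0.8616) = 0.9825
θ = atan2(y, x) = 6.64°, so the bearing is 7°.

7°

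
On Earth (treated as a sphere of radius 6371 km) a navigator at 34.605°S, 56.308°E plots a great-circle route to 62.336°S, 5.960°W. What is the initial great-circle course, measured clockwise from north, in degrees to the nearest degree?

214°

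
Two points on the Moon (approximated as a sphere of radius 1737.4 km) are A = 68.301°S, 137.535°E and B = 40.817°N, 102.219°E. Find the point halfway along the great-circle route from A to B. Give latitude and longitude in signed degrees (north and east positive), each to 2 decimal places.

Central angle δ = 1.9595 rad. Interpolating on the sphere with fraction f = 0.5:
P = [sin((1−f)δ)·A + sin(fδ)·B] / sin δ = 0.8973·A + 0.8973·B in Cartesian coordinates,
giving P = (-0.3885, 0.8877, -0.2472), i.e. latitude -14.31°, longitude 113.63°.

-14.31°, 113.63°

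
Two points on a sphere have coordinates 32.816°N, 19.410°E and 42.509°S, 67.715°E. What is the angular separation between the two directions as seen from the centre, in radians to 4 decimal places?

1.5249 rad

With latitudes φ₁ = 32.816°, φ₂ = -42.509° and longitude difference Δλ = 48.305°:
cos c = sin φ₁ sin φ₂ + cos φ₁ cos φ₂ cos Δλ = (0.5419)(-0.6757) + (0.8404)(0.7372)(0.6652) = 0.04590,
so c = arccos(0.04590) = 1.52488 rad.
So the angular separation is 1.5249 rad.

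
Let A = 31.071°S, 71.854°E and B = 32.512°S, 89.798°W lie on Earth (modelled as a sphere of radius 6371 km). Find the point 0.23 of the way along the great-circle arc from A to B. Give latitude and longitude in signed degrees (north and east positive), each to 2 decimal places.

-55.61°, 58.70°

Central angle δ = 1.9913 rad. Interpolating on the sphere with fraction f = 0.23:
P = [sin((1−f)δ)·A + sin(fδ)·B] / sin δ = 1.0946·A + 0.4843·B in Cartesian coordinates,
giving P = (0.2934, 0.4825, -0.8253), i.e. latitude -55.61°, longitude 58.70°.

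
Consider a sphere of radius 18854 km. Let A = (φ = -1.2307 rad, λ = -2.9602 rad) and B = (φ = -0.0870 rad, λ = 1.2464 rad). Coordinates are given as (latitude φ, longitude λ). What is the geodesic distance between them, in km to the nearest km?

31109 km

In radians: φ₁ = -1.2307, φ₂ = -0.0870, Δλ = -118.980° = -2.0766 rad.
cos c = sin φ₁ sin φ₂ + cos φ₁ cos φ₂ cos Δλ = (-0.9427)(-0.0869) + (0.3336)(0.9962)(-0.4845) = -0.07909,
so c = arccos(-0.07909) = 1.64997 rad.
Distance = R·c = 18854 × 1.6500 ≈ 31109 km.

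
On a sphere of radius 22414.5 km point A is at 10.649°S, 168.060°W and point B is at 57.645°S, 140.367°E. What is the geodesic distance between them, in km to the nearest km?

23910 km

In radians: φ₁ = -0.1859, φ₂ = -1.0061, Δλ = -51.573° = -0.9001 rad.
cos c = sin φ₁ sin φ₂ + cos φ₁ cos φ₂ cos Δλ = (-0.1848)(-0.8447) + (0.9828)(0.5352)(0.6215) = 0.48299,
so c = arccos(0.48299) = 1.06673 rad.
Distance = R·c = 22414.5 × 1.0667 ≈ 23910 km.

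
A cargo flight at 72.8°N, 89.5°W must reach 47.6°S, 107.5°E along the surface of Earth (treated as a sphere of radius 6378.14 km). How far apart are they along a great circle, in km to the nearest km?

17104 km

Let φ₁ = 1.2706 rad, φ₂ = -0.8308 rad, and Δλ = -2.8449 rad.
cos c = sin φ₁ sin φ₂ + cos φ₁ cos φ₂ cos Δλ = (0.9553)(-0.7385) + (0.2957)(0.6743)(-0.9563) = -0.89611,
so c = arccos(-0.89611) = 2.68173 rad.
Distance = R·c = 6378.14 × 2.6817 ≈ 17104 km.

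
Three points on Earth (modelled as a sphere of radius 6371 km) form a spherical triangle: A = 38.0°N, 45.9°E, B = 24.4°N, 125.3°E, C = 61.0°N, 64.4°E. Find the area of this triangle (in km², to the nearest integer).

9297455 km²

Side lengths (central angles): a = 0.9569, b = 0.4493, c = 1.1741 rad; semiperimeter s = 1.2902.
By l'Huilier's theorem, tan(E/4) = √[tan(s/2) tan((s−a)/2) tan((s−b)/2) tan((s−c)/2)], giving spherical excess E = 0.2291 rad.
Area = E·R² = 0.2291 × (6371)² ≈ 9297455 km².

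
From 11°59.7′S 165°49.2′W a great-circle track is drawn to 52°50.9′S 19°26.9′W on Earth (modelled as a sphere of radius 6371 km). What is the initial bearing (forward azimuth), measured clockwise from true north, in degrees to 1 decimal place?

159.3°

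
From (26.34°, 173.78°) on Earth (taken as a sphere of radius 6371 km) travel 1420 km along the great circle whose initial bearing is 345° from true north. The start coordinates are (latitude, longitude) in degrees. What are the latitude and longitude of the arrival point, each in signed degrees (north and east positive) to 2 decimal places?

38.61°, 169.58°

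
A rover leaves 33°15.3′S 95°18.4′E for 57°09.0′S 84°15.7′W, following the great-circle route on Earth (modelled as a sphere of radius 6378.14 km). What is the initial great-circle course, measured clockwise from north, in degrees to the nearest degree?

180°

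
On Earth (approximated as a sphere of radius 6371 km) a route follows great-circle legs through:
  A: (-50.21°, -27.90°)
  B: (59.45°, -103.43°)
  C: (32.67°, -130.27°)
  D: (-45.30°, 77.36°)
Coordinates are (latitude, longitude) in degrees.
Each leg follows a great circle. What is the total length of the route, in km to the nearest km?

Leg A→B: central angle 2.1901 rad, distance 13953.0 km.
Leg B→C: central angle 0.5611 rad, distance 3575.0 km.
Leg C→D: central angle 2.7099 rad, distance 17265.1 km.
Total: 13953.0 + 3575.0 + 17265.1 ≈ 34793 km.

34793 km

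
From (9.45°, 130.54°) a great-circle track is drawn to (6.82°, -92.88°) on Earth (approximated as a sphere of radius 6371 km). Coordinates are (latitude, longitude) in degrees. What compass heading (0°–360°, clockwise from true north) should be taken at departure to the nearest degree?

71°

Δλ = 136.580° = 2.3838 rad.
y = sin Δλ · cos φ₂ = (0.6873)(0.9929) = 0.6825
x = cos φ₁ sin φ₂ − sin φ₁ cos φ₂ cos Δλ = (0.9864)(0.1188) − (0.1642)(0.9929)(-0.7263) = 0.2355
θ = atan2(y, x) = 70.96°, so the bearing is 71°.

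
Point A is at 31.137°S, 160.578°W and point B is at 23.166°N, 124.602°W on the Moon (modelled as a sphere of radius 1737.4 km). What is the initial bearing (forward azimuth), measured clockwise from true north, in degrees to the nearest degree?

Δλ = 35.976° = 0.6279 rad.
y = sin Δλ · cos φ₂ = (0.5874)(0.9194) = 0.5401
x = cos φ₁ sin φ₂ − sin φ₁ cos φ₂ cos Δλ = (0.8559)(0.3934) − (-0.5171)(0.9194)(0.8093) = 0.7214
θ = atan2(y, x) = 36.82°, so the bearing is 37°.

37°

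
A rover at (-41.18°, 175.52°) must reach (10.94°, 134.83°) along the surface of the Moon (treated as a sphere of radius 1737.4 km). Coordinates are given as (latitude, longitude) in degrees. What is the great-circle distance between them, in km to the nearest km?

Let φ₁ = -0.7187 rad, φ₂ = 0.1909 rad, and Δλ = -0.7102 rad.
cos c = sin φ₁ sin φ₂ + cos φ₁ cos φ₂ cos Δλ = (-0.6584)(0.1898) + (0.7526)(0.9818)(0.7582) = 0.43536,
so c = arccos(0.43536) = 1.12035 rad.
Distance = R·c = 1737.4 × 1.1204 ≈ 1947 km.

1947 km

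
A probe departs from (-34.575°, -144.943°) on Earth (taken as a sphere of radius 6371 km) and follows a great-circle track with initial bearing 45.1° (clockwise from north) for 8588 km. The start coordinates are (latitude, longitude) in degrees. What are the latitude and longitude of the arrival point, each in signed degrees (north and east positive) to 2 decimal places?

26.20°, -94.60°

Angular distance δ = d/R = 8588/6371 = 1.34798 rad; initial bearing θ = 0.7871 rad.
sin φ₂ = sin φ₁ cos δ + cos φ₁ sin δ cos θ = (-0.5675)(0.2210) + (0.8234)(0.9753)(0.7059) = 0.4414, so φ₂ = 26.20°.
Δλ = atan2(sin θ sin δ cos φ₁, cos δ − sin φ₁ sin φ₂) = atan2(0.5688, 0.4715) = 50.345°.
λ₂ = -144.943° + 50.345° = -94.60°.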